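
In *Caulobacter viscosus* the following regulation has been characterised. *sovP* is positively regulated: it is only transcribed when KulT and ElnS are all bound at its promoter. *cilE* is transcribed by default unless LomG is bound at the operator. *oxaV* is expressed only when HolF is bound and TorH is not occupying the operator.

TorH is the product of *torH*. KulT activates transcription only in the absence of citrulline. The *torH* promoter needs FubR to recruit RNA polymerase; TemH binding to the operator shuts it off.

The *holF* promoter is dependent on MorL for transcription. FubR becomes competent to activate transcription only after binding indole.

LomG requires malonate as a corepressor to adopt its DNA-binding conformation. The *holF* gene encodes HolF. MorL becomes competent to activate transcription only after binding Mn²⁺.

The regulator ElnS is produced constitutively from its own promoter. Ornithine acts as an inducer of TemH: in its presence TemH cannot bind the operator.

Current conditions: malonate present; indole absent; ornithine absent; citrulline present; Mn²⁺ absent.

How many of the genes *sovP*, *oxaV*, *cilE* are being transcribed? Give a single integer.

0

Citrulline is present, so KulT is inactive.
ElnS is produced constitutively and is active.
Required activator KulT is absent, so *sovP* is not transcribed.
→ *sovP* is OFF.
Indole is absent, so FubR is inactive.
Ornithine is absent, so TemH is active.
With repressor TemH bound, *torH* is not transcribed.
So TorH is not produced.
Mn²⁺ is absent, so MorL is inactive.
Required activator MorL is absent, so *holF* is not transcribed.
So HolF is not produced.
Required activator HolF is absent, so *oxaV* is not transcribed.
→ *oxaV* is OFF.
Malonate is present, so LomG is active.
With repressor LomG bound, *cilE* is not transcribed.
→ *cilE* is OFF.
0 of the 3 genes are transcribed.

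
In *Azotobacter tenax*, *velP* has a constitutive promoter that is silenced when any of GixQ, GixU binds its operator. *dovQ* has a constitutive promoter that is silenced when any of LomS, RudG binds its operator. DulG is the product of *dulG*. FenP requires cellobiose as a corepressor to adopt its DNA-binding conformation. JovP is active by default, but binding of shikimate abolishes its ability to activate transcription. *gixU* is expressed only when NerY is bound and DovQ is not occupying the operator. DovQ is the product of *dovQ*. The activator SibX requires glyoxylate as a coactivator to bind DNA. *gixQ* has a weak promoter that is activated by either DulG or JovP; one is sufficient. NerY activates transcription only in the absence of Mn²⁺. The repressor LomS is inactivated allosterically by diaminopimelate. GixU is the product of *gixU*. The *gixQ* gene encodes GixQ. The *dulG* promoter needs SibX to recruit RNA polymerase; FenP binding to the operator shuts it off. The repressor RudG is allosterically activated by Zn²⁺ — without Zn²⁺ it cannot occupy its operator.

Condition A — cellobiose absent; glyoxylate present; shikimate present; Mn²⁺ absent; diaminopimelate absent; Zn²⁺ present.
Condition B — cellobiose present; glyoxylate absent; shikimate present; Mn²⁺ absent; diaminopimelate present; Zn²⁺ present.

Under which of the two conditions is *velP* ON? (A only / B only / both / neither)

neither

Condition A:
Cellobiose is absent, so FenP is inactive.
Glyoxylate is present, so SibX is active.
No repressor is bound and SibX is active, so *dulG* is transcribed.
So DulG is produced and active.
Shikimate is present, so JovP is inactive.
Activator DulG is present, so *gixQ* is transcribed.
So GixQ is produced and active.
Mn²⁺ is absent, so NerY is active.
Diaminopimelate is absent, so LomS is active.
Zn²⁺ is present, so RudG is active.
With repressor LomS bound, *dovQ* is not transcribed.
So DovQ is not produced.
No repressor is bound and NerY is active, so *gixU* is transcribed.
So GixU is produced and active.
With repressor GixQ bound, *velP* is not transcribed.
→ *velP* is OFF in A.
Condition B:
Cellobiose is present, so FenP is active.
Glyoxylate is absent, so SibX is inactive.
With repressor FenP bound, *dulG* is not transcribed.
So DulG is not produced.
Shikimate is present, so JovP is inactive.
No activator is available at the *gixQ* promoter, so *gixQ* is not transcribed.
So GixQ is not produced.
Mn²⁺ is absent, so NerY is active.
Diaminopimelate is present, so LomS is inactive.
Zn²⁺ is present, so RudG is active.
With repressor RudG bound, *dovQ* is not transcribed.
So DovQ is not produced.
No repressor is bound and NerY is active, so *gixU* is transcribed.
So GixU is produced and active.
With repressor GixU bound, *velP* is not transcribed.
→ *velP* is OFF in B.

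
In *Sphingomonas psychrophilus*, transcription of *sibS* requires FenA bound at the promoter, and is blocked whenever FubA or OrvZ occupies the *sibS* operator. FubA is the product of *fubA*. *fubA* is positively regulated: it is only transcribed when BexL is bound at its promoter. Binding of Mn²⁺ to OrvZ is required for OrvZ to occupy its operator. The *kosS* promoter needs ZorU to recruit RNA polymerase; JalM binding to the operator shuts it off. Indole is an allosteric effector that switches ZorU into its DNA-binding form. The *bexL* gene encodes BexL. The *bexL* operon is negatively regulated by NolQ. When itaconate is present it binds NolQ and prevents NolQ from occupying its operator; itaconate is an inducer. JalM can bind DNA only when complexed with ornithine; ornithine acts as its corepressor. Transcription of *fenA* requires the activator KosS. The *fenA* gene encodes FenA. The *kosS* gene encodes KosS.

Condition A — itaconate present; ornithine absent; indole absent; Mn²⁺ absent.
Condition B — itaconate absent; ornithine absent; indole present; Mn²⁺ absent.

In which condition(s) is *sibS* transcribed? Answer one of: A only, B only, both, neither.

B only

Condition A:
Itaconate is present, so NolQ is inactive.
With no repressor bound, *bexL* is transcribed.
So BexL is produced and active.
No repressor is bound and BexL is active, so *fubA* is transcribed.
So FubA is produced and active.
Ornithine is absent, so JalM is inactive.
Indole is absent, so ZorU is inactive.
Required activator ZorU is absent, so *kosS* is not transcribed.
So KosS is not produced.
Required activator KosS is absent, so *fenA* is not transcribed.
So FenA is not produced.
Mn²⁺ is absent, so OrvZ is inactive.
With repressor FubA bound, *sibS* is not transcribed.
→ *sibS* is OFF in A.
Condition B:
Itaconate is absent, so NolQ is active.
With repressor NolQ bound, *bexL* is not transcribed.
So BexL is not produced.
Required activator BexL is absent, so *fubA* is not transcribed.
So FubA is not produced.
Ornithine is absent, so JalM is inactive.
Indole is present, so ZorU is active.
No repressor is bound and ZorU is active, so *kosS* is transcribed.
So KosS is produced and active.
No repressor is bound and KosS is active, so *fenA* is transcribed.
So FenA is produced and active.
Mn²⁺ is absent, so OrvZ is inactive.
No repressor is bound and FenA is active, so *sibS* is transcribed.
→ *sibS* is ON in B.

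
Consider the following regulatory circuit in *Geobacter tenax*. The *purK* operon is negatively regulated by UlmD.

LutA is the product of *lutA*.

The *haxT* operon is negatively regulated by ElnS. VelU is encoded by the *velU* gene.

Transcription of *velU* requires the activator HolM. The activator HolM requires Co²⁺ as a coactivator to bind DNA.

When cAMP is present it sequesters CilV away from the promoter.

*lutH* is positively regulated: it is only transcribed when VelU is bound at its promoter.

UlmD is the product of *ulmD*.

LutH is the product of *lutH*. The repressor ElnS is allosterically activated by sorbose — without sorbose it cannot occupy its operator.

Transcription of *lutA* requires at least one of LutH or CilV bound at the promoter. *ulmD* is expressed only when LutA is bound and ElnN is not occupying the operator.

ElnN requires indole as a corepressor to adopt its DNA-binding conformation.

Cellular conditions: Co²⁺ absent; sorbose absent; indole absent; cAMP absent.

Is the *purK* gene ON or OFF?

OFF

Co²⁺ is absent, so HolM is inactive.
Required activator HolM is absent, so *velU* is not transcribed.
So VelU is not produced.
Required activator VelU is absent, so *lutH* is not transcribed.
So LutH is not produced.
cAMP is absent, so CilV is active.
Activator CilV is present, so *lutA* is transcribed.
So LutA is produced and active.
Indole is absent, so ElnN is inactive.
No repressor is bound and LutA is active, so *ulmD* is transcribed.
So UlmD is produced and active.
With repressor UlmD bound, *purK* is not transcribed.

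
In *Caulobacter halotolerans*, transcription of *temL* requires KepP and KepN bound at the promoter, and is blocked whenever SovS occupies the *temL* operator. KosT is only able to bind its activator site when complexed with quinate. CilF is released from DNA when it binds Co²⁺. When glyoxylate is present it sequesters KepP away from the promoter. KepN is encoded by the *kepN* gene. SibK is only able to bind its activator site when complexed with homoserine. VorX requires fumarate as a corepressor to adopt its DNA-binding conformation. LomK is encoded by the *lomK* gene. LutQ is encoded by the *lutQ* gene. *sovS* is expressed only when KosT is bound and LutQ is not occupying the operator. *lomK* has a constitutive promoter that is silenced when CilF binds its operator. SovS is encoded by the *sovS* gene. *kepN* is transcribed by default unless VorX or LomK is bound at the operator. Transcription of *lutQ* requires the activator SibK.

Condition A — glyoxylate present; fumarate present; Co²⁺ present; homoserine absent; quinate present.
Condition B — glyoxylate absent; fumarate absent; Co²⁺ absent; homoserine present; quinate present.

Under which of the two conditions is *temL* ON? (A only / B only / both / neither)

Condition A:
Glyoxylate is present, so KepP is inactive.
Fumarate is present, so VorX is active.
Co²⁺ is present, so CilF is inactive.
With no repressor bound, *lomK* is transcribed.
So LomK is produced and active.
With repressor VorX bound, *kepN* is not transcribed.
So KepN is not produced.
Homoserine is absent, so SibK is inactive.
Required activator SibK is absent, so *lutQ* is not transcribed.
So LutQ is not produced.
Quinate is present, so KosT is active.
No repressor is bound and KosT is active, so *sovS* is transcribed.
So SovS is produced and active.
With repressor SovS bound, *temL* is not transcribed.
→ *temL* is OFF in A.
Condition B:
Glyoxylate is absent, so KepP is active.
Fumarate is absent, so VorX is inactive.
Co²⁺ is absent, so CilF is active.
With repressor CilF bound, *lomK* is not transcribed.
So LomK is not produced.
With no repressor bound, *kepN* is transcribed.
So KepN is produced and active.
Homoserine is present, so SibK is active.
No repressor is bound and SibK is active, so *lutQ* is transcribed.
So LutQ is produced and active.
Quinate is present, so KosT is active.
With repressor LutQ bound, *sovS* is not transcribed.
So SovS is not produced.
No repressor is bound and KepP and KepN are active, so *temL* is transcribed.
→ *temL* is ON in B.

B only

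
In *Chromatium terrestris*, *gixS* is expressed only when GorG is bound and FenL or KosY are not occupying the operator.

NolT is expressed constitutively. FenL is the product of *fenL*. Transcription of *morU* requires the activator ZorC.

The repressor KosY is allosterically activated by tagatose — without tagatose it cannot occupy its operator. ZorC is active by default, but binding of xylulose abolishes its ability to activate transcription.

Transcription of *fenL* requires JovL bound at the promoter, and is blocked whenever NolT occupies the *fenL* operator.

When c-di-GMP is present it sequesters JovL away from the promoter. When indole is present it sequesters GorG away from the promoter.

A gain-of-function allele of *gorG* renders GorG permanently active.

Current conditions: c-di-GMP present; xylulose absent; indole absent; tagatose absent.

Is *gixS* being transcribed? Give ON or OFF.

ON

c-di-GMP is present, so JovL is inactive.
NolT is produced constitutively and is active.
With repressor NolT bound, *fenL* is not transcribed.
So FenL is not produced.
GorG is constitutively active in this strain.
Tagatose is absent, so KosY is inactive.
No repressor is bound and GorG is active, so *gixS* is transcribed.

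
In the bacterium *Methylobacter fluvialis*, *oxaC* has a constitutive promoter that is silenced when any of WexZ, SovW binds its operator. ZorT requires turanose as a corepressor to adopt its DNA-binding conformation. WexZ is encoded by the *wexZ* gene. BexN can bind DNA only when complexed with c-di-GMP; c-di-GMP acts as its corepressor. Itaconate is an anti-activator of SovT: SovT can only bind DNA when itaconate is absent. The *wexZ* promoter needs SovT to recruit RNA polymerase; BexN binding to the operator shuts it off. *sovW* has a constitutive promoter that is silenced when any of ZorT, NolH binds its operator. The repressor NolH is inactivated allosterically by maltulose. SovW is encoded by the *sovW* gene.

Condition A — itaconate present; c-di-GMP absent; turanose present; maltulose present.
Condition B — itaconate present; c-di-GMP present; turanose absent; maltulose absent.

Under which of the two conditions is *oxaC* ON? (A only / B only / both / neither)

Condition A:
Itaconate is present, so SovT is inactive.
c-di-GMP is absent, so BexN is inactive.
Required activator SovT is absent, so *wexZ* is not transcribed.
So WexZ is not produced.
Turanose is present, so ZorT is active.
Maltulose is present, so NolH is inactive.
With repressor ZorT bound, *sovW* is not transcribed.
So SovW is not produced.
With no repressor bound, *oxaC* is transcribed.
→ *oxaC* is ON in A.
Condition B:
Itaconate is present, so SovT is inactive.
c-di-GMP is present, so BexN is active.
With repressor BexN bound, *wexZ* is not transcribed.
So WexZ is not produced.
Turanose is absent, so ZorT is inactive.
Maltulose is absent, so NolH is active.
With repressor NolH bound, *sovW* is not transcribed.
So SovW is not produced.
With no repressor bound, *oxaC* is transcribed.
→ *oxaC* is ON in B.

both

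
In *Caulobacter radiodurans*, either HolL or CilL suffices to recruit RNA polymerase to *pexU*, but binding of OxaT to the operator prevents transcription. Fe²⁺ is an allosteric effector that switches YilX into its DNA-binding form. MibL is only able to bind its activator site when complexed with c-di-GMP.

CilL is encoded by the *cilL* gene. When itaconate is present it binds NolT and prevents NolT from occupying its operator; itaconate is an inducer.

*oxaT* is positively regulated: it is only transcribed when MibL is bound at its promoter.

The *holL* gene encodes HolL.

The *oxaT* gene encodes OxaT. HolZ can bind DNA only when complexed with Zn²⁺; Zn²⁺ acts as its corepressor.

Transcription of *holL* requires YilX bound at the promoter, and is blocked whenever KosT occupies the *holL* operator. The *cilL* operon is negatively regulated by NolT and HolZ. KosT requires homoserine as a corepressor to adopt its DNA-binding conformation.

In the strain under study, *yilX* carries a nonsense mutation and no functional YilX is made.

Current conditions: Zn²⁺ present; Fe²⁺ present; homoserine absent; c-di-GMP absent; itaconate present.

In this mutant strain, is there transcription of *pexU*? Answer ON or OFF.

c-di-GMP is absent, so MibL is inactive.
Required activator MibL is absent, so *oxaT* is not transcribed.
So OxaT is not produced.
YilX is non-functional in this strain, so it has no effect.
Homoserine is absent, so KosT is inactive.
Required activator YilX is absent, so *holL* is not transcribed.
So HolL is not produced.
Itaconate is present, so NolT is inactive.
Zn²⁺ is present, so HolZ is active.
With repressor HolZ bound, *cilL* is not transcribed.
So CilL is not produced.
No activator is available at the *pexU* promoter, so *pexU* is not transcribed.

OFF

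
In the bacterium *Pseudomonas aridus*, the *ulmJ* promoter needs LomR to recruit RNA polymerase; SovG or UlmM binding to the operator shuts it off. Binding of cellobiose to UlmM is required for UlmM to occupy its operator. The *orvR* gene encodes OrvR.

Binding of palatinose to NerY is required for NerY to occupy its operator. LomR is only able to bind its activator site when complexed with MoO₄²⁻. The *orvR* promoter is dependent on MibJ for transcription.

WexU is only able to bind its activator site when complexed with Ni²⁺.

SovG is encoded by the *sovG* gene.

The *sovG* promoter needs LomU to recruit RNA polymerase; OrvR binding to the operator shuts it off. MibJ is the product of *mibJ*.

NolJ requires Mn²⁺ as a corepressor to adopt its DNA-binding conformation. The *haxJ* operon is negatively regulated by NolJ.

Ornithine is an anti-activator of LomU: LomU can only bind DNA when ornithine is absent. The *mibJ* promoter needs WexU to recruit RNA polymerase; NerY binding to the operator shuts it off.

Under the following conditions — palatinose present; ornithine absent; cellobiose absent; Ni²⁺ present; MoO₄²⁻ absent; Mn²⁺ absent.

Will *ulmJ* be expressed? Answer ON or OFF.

OFF

Ornithine is absent, so LomU is active.
Ni²⁺ is present, so WexU is active.
Palatinose is present, so NerY is active.
With repressor NerY bound, *mibJ* is not transcribed.
So MibJ is not produced.
Required activator MibJ is absent, so *orvR* is not transcribed.
So OrvR is not produced.
No repressor is bound and LomU is active, so *sovG* is transcribed.
So SovG is produced and active.
MoO₄²⁻ is absent, so LomR is inactive.
Cellobiose is absent, so UlmM is inactive.
With repressor SovG bound, *ulmJ* is not transcribed.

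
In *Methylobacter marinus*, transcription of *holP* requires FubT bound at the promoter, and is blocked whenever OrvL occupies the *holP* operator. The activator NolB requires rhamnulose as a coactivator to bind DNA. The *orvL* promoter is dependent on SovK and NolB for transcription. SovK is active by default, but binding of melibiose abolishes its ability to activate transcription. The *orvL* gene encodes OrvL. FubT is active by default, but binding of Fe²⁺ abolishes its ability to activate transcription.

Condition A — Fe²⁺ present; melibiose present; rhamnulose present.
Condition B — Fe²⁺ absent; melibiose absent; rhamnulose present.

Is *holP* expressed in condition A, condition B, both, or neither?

neither

Condition A:
Fe²⁺ is present, so FubT is inactive.
Melibiose is present, so SovK is inactive.
Rhamnulose is present, so NolB is active.
Required activator SovK is absent, so *orvL* is not transcribed.
So OrvL is not produced.
Required activator FubT is absent, so *holP* is not transcribed.
→ *holP* is OFF in A.
Condition B:
Fe²⁺ is absent, so FubT is active.
Melibiose is absent, so SovK is active.
Rhamnulose is present, so NolB is active.
No repressor is bound and SovK and NolB are active, so *orvL* is transcribed.
So OrvL is produced and active.
With repressor OrvL bound, *holP* is not transcribed.
→ *holP* is OFF in B.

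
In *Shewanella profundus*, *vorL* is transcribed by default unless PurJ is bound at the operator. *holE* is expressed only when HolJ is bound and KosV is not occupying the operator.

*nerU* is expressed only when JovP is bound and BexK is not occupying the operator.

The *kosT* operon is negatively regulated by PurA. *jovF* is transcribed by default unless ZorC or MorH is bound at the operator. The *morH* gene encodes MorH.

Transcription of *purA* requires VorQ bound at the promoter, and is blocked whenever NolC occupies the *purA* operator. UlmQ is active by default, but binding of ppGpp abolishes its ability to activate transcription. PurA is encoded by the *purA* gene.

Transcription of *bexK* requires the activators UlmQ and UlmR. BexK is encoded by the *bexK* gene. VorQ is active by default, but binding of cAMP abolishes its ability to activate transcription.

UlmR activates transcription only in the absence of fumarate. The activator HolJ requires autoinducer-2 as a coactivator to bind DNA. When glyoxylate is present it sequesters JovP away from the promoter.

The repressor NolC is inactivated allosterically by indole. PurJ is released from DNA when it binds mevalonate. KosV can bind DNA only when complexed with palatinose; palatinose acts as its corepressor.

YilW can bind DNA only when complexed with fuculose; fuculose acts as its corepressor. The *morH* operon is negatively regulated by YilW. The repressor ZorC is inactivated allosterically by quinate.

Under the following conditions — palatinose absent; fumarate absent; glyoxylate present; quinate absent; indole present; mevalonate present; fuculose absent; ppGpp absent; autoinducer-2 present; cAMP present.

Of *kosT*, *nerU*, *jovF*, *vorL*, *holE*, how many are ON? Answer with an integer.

3

Indole is present, so NolC is inactive.
cAMP is present, so VorQ is inactive.
Required activator VorQ is absent, so *purA* is not transcribed.
So PurA is not produced.
With no repressor bound, *kosT* is transcribed.
→ *kosT* is ON.
ppGpp is absent, so UlmQ is active.
Fumarate is absent, so UlmR is active.
No repressor is bound and UlmQ and UlmR are active, so *bexK* is transcribed.
So BexK is produced and active.
Glyoxylate is present, so JovP is inactive.
With repressor BexK bound, *nerU* is not transcribed.
→ *nerU* is OFF.
Quinate is absent, so ZorC is active.
Fuculose is absent, so YilW is inactive.
With no repressor bound, *morH* is transcribed.
So MorH is produced and active.
With repressor ZorC bound, *jovF* is not transcribed.
→ *jovF* is OFF.
Mevalonate is present, so PurJ is inactive.
With no repressor bound, *vorL* is transcribed.
→ *vorL* is ON.
Autoinducer-2 is present, so HolJ is active.
Palatinose is absent, so KosV is inactive.
No repressor is bound and HolJ is active, so *holE* is transcribed.
→ *holE* is ON.
3 of the 5 genes are transcribed.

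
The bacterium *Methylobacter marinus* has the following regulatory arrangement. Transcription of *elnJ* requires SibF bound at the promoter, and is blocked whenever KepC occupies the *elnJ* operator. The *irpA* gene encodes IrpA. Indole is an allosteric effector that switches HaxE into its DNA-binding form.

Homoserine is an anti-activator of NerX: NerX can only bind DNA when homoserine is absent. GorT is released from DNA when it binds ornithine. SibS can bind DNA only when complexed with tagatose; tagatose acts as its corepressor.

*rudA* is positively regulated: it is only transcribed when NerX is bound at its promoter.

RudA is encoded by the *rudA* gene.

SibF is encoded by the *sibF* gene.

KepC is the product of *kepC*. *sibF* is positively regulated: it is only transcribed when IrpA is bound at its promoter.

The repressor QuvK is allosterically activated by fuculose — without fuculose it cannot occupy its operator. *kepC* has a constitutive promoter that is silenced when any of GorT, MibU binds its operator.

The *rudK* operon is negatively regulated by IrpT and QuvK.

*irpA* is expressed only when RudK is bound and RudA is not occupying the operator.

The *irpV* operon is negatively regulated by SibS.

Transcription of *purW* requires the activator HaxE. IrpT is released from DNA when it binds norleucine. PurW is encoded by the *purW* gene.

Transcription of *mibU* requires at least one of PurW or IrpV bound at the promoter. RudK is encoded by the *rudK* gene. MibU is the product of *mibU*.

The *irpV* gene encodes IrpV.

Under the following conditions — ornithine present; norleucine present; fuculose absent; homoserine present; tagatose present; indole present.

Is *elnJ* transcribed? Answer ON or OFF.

Homoserine is present, so NerX is inactive.
Required activator NerX is absent, so *rudA* is not transcribed.
So RudA is not produced.
Norleucine is present, so IrpT is inactive.
Fuculose is absent, so QuvK is inactive.
With no repressor bound, *rudK* is transcribed.
So RudK is produced and active.
No repressor is bound and RudK is active, so *irpA* is transcribed.
So IrpA is produced and active.
No repressor is bound and IrpA is active, so *sibF* is transcribed.
So SibF is produced and active.
Ornithine is present, so GorT is inactive.
Indole is present, so HaxE is active.
No repressor is bound and HaxE is active, so *purW* is transcribed.
So PurW is produced and active.
Tagatose is present, so SibS is active.
With repressor SibS bound, *irpV* is not transcribed.
So IrpV is not produced.
Activator PurW is present, so *mibU* is transcribed.
So MibU is produced and active.
With repressor MibU bound, *kepC* is not transcribed.
So KepC is not produced.
No repressor is bound and SibF is active, so *elnJ* is transcribed.

ON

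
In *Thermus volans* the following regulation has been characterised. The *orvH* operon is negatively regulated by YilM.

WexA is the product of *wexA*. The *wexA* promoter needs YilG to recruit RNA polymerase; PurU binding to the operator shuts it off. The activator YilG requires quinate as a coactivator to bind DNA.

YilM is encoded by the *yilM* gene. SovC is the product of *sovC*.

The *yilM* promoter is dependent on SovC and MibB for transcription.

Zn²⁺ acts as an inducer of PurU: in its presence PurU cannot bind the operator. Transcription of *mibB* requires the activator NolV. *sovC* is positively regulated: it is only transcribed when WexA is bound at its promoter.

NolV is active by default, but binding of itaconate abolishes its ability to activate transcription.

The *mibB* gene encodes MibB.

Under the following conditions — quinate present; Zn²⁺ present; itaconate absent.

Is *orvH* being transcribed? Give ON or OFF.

Zn²⁺ is present, so PurU is inactive.
Quinate is present, so YilG is active.
No repressor is bound and YilG is active, so *wexA* is transcribed.
So WexA is produced and active.
No repressor is bound and WexA is active, so *sovC* is transcribed.
So SovC is produced and active.
Itaconate is absent, so NolV is active.
No repressor is bound and NolV is active, so *mibB* is transcribed.
So MibB is produced and active.
No repressor is bound and SovC and MibB are active, so *yilM* is transcribed.
So YilM is produced and active.
With repressor YilM bound, *orvH* is not transcribed.

OFF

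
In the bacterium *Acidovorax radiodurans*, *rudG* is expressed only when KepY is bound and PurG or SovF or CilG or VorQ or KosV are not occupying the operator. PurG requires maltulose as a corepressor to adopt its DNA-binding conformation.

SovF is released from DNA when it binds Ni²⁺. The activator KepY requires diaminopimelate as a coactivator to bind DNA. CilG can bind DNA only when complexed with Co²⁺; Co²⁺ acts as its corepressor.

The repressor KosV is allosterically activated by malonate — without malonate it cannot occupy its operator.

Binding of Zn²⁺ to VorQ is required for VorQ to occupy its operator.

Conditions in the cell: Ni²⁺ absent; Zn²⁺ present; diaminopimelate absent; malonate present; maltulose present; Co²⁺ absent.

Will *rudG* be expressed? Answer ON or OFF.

Maltulose is present, so PurG is active.
Diaminopimelate is absent, so KepY is inactive.
Ni²⁺ is absent, so SovF is active.
Co²⁺ is absent, so CilG is inactive.
Zn²⁺ is present, so VorQ is active.
Malonate is present, so KosV is active.
With repressor PurG bound, *rudG* is not transcribed.

OFF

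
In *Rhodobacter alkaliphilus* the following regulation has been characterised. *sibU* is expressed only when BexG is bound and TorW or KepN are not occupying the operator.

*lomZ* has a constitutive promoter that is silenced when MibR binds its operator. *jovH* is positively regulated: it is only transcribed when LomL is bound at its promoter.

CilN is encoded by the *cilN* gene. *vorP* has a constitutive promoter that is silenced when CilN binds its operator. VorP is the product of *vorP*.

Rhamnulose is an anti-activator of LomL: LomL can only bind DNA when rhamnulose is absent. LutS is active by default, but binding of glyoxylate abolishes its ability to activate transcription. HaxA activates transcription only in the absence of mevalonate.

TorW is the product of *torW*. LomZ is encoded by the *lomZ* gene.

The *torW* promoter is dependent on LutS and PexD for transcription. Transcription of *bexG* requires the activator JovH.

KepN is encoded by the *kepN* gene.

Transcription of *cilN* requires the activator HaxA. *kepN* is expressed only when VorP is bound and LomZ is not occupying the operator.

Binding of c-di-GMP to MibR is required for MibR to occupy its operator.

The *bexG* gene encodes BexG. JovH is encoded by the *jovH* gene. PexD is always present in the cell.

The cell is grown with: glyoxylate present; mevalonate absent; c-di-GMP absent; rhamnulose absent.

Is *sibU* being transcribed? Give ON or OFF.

Glyoxylate is present, so LutS is inactive.
PexD is produced constitutively and is active.
Required activator LutS is absent, so *torW* is not transcribed.
So TorW is not produced.
Rhamnulose is absent, so LomL is active.
No repressor is bound and LomL is active, so *jovH* is transcribed.
So JovH is produced and active.
No repressor is bound and JovH is active, so *bexG* is transcribed.
So BexG is produced and active.
c-di-GMP is absent, so MibR is inactive.
With no repressor bound, *lomZ* is transcribed.
So LomZ is produced and active.
Mevalonate is absent, so HaxA is active.
No repressor is bound and HaxA is active, so *cilN* is transcribed.
So CilN is produced and active.
With repressor CilN bound, *vorP* is not transcribed.
So VorP is not produced.
With repressor LomZ bound, *kepN* is not transcribed.
So KepN is not produced.
No repressor is bound and BexG is active, so *sibU* is transcribed.

ON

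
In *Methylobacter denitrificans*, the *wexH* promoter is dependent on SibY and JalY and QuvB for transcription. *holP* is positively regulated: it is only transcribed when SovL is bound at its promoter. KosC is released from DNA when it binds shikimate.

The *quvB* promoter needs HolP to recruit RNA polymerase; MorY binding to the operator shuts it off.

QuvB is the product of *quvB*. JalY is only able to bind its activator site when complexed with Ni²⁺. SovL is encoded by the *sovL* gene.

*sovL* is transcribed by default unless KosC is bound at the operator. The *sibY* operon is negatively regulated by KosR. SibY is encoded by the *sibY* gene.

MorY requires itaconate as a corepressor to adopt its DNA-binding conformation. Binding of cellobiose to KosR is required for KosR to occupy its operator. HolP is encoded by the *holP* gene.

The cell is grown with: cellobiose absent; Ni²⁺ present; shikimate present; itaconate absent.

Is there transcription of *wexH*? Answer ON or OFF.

ON

Cellobiose is absent, so KosR is inactive.
With no repressor bound, *sibY* is transcribed.
So SibY is produced and active.
Ni²⁺ is present, so JalY is active.
Itaconate is absent, so MorY is inactive.
Shikimate is present, so KosC is inactive.
With no repressor bound, *sovL* is transcribed.
So SovL is produced and active.
No repressor is bound and SovL is active, so *holP* is transcribed.
So HolP is produced and active.
No repressor is bound and HolP is active, so *quvB* is transcribed.
So QuvB is produced and active.
No repressor is bound and SibY and JalY and QuvB are active, so *wexH* is transcribed.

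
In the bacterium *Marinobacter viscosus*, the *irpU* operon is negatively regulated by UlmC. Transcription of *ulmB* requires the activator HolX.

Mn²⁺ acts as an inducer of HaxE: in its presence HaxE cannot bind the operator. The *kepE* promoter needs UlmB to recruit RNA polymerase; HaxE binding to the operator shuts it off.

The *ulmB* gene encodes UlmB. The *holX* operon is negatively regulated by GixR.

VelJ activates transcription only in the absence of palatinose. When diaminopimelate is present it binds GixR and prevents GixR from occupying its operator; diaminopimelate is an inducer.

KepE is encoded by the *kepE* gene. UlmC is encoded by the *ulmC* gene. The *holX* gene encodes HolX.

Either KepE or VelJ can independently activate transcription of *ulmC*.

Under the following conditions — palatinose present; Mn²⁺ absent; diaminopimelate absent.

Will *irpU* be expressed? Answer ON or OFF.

ON

Diaminopimelate is absent, so GixR is active.
With repressor GixR bound, *holX* is not transcribed.
So HolX is not produced.
Required activator HolX is absent, so *ulmB* is not transcribed.
So UlmB is not produced.
Mn²⁺ is absent, so HaxE is active.
With repressor HaxE bound, *kepE* is not transcribed.
So KepE is not produced.
Palatinose is present, so VelJ is inactive.
No activator is available at the *ulmC* promoter, so *ulmC* is not transcribed.
So UlmC is not produced.
With no repressor bound, *irpU* is transcribed.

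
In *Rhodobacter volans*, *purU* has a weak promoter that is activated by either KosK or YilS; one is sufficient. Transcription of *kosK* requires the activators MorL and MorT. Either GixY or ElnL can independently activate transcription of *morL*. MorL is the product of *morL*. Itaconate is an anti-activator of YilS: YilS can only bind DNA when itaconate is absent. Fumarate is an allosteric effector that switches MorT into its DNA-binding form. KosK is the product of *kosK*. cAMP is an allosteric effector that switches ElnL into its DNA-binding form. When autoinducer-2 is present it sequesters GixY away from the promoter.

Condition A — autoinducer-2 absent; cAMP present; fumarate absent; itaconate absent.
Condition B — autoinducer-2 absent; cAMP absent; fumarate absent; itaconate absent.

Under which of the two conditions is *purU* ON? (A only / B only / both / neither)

both

Condition A:
Autoinducer-2 is absent, so GixY is active.
cAMP is present, so ElnL is active.
Activator GixY is present, so *morL* is transcribed.
So MorL is produced and active.
Fumarate is absent, so MorT is inactive.
Required activator MorT is absent, so *kosK* is not transcribed.
So KosK is not produced.
Itaconate is absent, so YilS is active.
Activator YilS is present, so *purU* is transcribed.
→ *purU* is ON in A.
Condition B:
Autoinducer-2 is absent, so GixY is active.
cAMP is absent, so ElnL is inactive.
Activator GixY is present, so *morL* is transcribed.
So MorL is produced and active.
Fumarate is absent, so MorT is inactive.
Required activator MorT is absent, so *kosK* is not transcribed.
So KosK is not produced.
Itaconate is absent, so YilS is active.
Activator YilS is present, so *purU* is transcribed.
→ *purU* is ON in B.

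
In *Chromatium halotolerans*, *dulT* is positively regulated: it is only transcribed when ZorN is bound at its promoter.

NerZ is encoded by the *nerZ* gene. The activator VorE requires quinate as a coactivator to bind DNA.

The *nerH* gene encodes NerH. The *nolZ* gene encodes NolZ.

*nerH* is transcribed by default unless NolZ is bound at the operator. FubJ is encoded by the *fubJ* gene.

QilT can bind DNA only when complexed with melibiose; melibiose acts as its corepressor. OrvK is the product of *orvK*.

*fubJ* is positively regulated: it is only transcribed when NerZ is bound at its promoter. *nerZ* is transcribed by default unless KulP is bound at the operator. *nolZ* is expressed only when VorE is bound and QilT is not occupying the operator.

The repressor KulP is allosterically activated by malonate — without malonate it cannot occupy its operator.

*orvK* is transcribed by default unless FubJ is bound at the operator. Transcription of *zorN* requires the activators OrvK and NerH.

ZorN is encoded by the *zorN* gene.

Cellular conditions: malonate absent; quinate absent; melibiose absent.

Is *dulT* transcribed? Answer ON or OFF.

OFF

Malonate is absent, so KulP is inactive.
With no repressor bound, *nerZ* is transcribed.
So NerZ is produced and active.
No repressor is bound and NerZ is active, so *fubJ* is transcribed.
So FubJ is produced and active.
With repressor FubJ bound, *orvK* is not transcribed.
So OrvK is not produced.
Quinate is absent, so VorE is inactive.
Melibiose is absent, so QilT is inactive.
Required activator VorE is absent, so *nolZ* is not transcribed.
So NolZ is not produced.
With no repressor bound, *nerH* is transcribed.
So NerH is produced and active.
Required activator OrvK is absent, so *zorN* is not transcribed.
So ZorN is not produced.
Required activator ZorN is absent, so *dulT* is not transcribed.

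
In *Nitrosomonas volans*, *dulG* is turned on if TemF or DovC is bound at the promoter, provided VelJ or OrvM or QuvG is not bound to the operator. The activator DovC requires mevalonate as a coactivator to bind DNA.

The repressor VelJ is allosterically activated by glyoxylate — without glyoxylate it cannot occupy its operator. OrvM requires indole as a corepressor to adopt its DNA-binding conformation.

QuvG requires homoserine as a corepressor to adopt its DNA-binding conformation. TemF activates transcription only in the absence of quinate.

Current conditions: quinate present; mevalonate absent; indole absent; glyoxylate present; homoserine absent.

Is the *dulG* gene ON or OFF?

Quinate is present, so TemF is inactive.
Glyoxylate is present, so VelJ is active.
Mevalonate is absent, so DovC is inactive.
Indole is absent, so OrvM is inactive.
Homoserine is absent, so QuvG is inactive.
With repressor VelJ bound, *dulG* is not transcribed.

OFF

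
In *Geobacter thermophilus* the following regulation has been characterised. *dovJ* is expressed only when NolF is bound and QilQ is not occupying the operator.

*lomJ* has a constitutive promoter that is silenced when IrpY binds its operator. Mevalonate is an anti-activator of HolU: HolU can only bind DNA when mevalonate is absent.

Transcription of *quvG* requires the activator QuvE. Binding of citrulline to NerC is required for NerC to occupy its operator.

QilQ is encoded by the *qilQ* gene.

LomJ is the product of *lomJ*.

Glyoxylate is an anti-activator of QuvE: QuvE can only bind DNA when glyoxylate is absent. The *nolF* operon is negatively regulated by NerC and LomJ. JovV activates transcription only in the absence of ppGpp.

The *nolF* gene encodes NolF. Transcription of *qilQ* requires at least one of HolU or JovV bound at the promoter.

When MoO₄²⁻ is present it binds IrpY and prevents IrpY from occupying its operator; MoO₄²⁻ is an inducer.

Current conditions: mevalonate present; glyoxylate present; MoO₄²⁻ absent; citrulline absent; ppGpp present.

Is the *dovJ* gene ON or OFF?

ON

Mevalonate is present, so HolU is inactive.
ppGpp is present, so JovV is inactive.
No activator is available at the *qilQ* promoter, so *qilQ* is not transcribed.
So QilQ is not produced.
Citrulline is absent, so NerC is inactive.
MoO₄²⁻ is absent, so IrpY is active.
With repressor IrpY bound, *lomJ* is not transcribed.
So LomJ is not produced.
With no repressor bound, *nolF* is transcribed.
So NolF is produced and active.
No repressor is bound and NolF is active, so *dovJ* is transcribed.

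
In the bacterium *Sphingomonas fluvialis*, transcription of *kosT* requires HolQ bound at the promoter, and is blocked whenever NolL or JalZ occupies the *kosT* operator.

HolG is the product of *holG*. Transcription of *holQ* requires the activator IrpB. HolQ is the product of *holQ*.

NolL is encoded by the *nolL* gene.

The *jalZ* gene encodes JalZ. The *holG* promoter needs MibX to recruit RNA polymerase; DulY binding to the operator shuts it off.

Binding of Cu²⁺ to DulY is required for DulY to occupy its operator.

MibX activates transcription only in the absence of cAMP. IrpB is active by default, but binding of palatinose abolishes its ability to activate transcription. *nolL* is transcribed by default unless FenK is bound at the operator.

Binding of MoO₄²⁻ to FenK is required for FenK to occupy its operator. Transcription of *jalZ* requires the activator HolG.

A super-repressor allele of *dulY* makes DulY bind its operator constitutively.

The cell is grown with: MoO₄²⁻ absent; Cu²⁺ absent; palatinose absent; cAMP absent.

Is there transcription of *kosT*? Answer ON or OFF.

MoO₄²⁻ is absent, so FenK is inactive.
With no repressor bound, *nolL* is transcribed.
So NolL is produced and active.
Palatinose is absent, so IrpB is active.
No repressor is bound and IrpB is active, so *holQ* is transcribed.
So HolQ is produced and active.
cAMP is absent, so MibX is active.
DulY is constitutively active in this strain.
With repressor DulY bound, *holG* is not transcribed.
So HolG is not produced.
Required activator HolG is absent, so *jalZ* is not transcribed.
So JalZ is not produced.
With repressor NolL bound, *kosT* is not transcribed.

OFF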